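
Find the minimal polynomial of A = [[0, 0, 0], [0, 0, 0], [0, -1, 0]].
m_A(x) = x^2

The characteristic polynomial factors as x^3. The minimal polynomial is ∏(x - λ)^{k_λ} where k_λ is the size of the largest Jordan block at λ.

For λ = 0: rank(A) = 1, and the largest Jordan block has size 2 (the smallest k with rank(A^k) = rank(A^(k+1))).

So m_A(x) = x^2.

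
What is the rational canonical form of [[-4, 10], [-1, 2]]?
R = [[0, -2], [1, -2]]

The invariant factors of A (the non-unit diagonal entries of the Smith normal form of xI - A over ℚ[x]) are x^2 + 2x + 2, each dividing the next. The characteristic polynomial is their product, x^2 + 2x + 2.

The rational canonical form is the block-diagonal matrix of companion matrices C(f_i):
R = [[0, -2], [1, -2]].

Note the characteristic polynomial does not split into linear factors over ℚ, so A has no Jordan form over ℚ; the rational canonical form exists over any field.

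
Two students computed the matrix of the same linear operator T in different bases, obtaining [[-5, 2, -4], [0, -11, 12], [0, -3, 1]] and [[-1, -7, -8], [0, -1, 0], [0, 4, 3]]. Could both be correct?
No.

trace(A) = -15 but trace(B) = 1. The trace is a similarity invariant, so A and B are not similar.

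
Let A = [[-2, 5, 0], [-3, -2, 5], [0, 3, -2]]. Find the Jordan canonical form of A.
J = [[-2, 1, 0], [0, -2, 1], [0, 0, -2]]

The characteristic polynomial is det(xI - A) = (x + 2)^3, so the eigenvalues are -2 (algebraic multiplicity 3).

For λ = -2: rank(A + 2I) = 2, rank((A + 2I)^2) = 1, rank((A + 2I)^3) = 0. The eigenspace has dimension 3 - 2 = 1, so there is 1 Jordan block; the rank sequence gives block sizes [3].

Assembling the blocks gives the Jordan form J above.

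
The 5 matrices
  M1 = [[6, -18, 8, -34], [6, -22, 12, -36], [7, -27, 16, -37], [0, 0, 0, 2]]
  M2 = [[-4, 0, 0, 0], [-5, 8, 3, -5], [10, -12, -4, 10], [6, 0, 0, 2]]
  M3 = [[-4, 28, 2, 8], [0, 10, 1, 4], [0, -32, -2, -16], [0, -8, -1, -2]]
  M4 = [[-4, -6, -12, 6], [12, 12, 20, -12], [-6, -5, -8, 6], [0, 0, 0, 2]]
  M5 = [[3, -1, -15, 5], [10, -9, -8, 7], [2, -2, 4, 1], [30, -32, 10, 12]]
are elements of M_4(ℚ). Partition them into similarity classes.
Characteristic polynomials: χ_{M1} = (x - 2)^3(x + 4), χ_{M2} = (x - 2)^3(x + 4), χ_{M3} = (x - 2)^3(x + 4), χ_{M4} = (x - 2)^3(x + 4), χ_{M5} = (x - 6)^2(x + 1)^2.

{M1, M2, M3, M4}: invariant factors x - 2, (x - 2)^2(x + 4).

{M5}: invariant factors (x - 6)^2(x + 1)^2.

Matrices are similar if and only if their invariant-factor lists agree; the partition into similarity classes is {M1, M2, M3, M4}, {M5}.

2 classes: {M1, M2, M3, M4}, {M5}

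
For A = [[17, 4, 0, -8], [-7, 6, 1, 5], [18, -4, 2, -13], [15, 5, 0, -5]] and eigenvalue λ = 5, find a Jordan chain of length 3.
v_1 = [[0, 0, 1, 0]]^T, v_2 = [[0, 1, -3, 0]]^T, v_3 = [[4, -2, 5, 5]]^T

We seek v_1 ∈ ker((A - 5I)^3) \ ker((A - 5I)^2), then set v_{i+1} = (A - 5I) v_i.

One such chain is v_1 = [[0, 0, 1, 0]]^T, v_2 = [[0, 1, -3, 0]]^T, v_3 = [[4, -2, 5, 5]]^T. Check: (A - 5I) v_3 = [[0, 0, 0, 0]]^T = 0.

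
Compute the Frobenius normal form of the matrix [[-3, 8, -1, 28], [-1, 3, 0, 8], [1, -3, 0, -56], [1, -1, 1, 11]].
The invariant factors of A (the non-unit diagonal entries of the Smith normal form of xI - A over ℚ[x]) are (x - 6)(x - 4)(x^2 - x + 2), each dividing the next. The characteristic polynomial is their product, (x - 6)(x - 4)(x^2 - x + 2).

The rational canonical form is the block-diagonal matrix of companion matrices C(f_i):
R = [[0, 0, 0, -48], [1, 0, 0, 44], [0, 1, 0, -36], [0, 0, 1, 11]].

Note the characteristic polynomial does not split into linear factors over ℚ, so A has no Jordan form over ℚ; the rational canonical form exists over any field.

R = [[0, 0, 0, -48], [1, 0, 0, 44], [0, 1, 0, -36], [0, 0, 1, 11]]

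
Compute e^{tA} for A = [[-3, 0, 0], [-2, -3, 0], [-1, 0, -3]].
A has Jordan form J = [[-3, 1, 0], [0, -3, 0], [0, 0, -3]] with A = PJP^{-1}, so e^{tA} = P e^{tJ} P^{-1}.

For a Jordan block J_k(λ), e^{tJ_k(λ)} = e^{λt} · (I + tN + t^2 N^2/2! + ... + t^{k-1} N^{k-1}/(k-1)!) where N is the nilpotent superdiagonal part.

Assembling the blocks and conjugating back gives the entries of e^{tA} as shown above.

e^{tA} = [[e^{-3*t}, 0, 0], [-2*t*e^{-3*t}, e^{-3*t}, 0], [-t*e^{-3*t}, 0, e^{-3*t}]]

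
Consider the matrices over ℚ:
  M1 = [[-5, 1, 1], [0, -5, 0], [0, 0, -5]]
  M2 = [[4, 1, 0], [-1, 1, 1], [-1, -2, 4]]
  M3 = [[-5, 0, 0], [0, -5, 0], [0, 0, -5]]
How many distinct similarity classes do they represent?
Characteristic polynomials: χ_{M1} = (x + 5)^3, χ_{M2} = (x - 3)^3, χ_{M3} = (x + 5)^3.

{M1}: invariant factors x + 5, (x + 5)^2.

{M2}: invariant factors (x - 3)^3.

{M3}: invariant factors x + 5, x + 5, x + 5.

Matrices are similar if and only if their invariant-factor lists agree; the partition into similarity classes is {M1}, {M2}, {M3}.

3 classes: {M1}, {M2}, {M3}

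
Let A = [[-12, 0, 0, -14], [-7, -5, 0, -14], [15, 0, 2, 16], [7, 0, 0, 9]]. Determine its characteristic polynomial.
xI - A = [[x + 12, 0, 0, 14], [7, x + 5, 0, 14], [-15, 0, x - 2, -16], [-7, 0, 0, x - 9]].

Expanding det(xI - A) along the first row:
det(xI - A) = + (x + 12)·det([[x + 5, 0, 14], [0, x - 2, -16], [0, 0, x - 9]]) - (0)·det([[7, 0, 14], [-15, x - 2, -16], [-7, 0, x - 9]]) + (0)·det([[7, x + 5, 14], [-15, 0, -16], [-7, 0, x - 9]]) - (14)·det([[7, x + 5, 0], [-15, 0, x - 2], [-7, 0, 0]]).

Evaluating gives χ_A(x) = x^4 + 6x^3 - 11x^2 - 60x + 100 = (x - 2)^2(x + 5)^2.

χ_A(x) = (x - 2)^2(x + 5)^2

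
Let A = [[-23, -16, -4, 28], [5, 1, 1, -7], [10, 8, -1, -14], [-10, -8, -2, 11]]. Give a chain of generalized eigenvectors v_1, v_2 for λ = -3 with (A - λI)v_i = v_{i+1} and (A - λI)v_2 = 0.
We seek v_1 ∈ ker((A + 3I)^2) \ ker(A + 3I), then set v_{i+1} = (A + 3I) v_i.

One such chain is v_1 = [[-4, 1, 1, -2]]^T, v_2 = [[4, -1, -2, 2]]^T. Check: (A + 3I) v_2 = [[0, 0, 0, 0]]^T = 0.

v_1 = [[-4, 1, 1, -2]]^T, v_2 = [[4, -1, -2, 2]]^T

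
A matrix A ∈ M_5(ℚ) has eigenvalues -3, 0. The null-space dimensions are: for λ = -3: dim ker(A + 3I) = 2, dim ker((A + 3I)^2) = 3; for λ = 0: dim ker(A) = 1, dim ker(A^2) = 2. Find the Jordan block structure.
λ = -3: successive nullity increments [2, 1] count blocks of size ≥ k; block sizes are [2, 1].
λ = 0: successive nullity increments [1, 1] count blocks of size ≥ k; block sizes are [2].

Jordan blocks: (-3, 2), (-3, 1), (0, 2)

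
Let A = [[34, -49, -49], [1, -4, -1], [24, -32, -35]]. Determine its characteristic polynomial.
xI - A = [[x - 34, 49, 49], [-1, x + 4, 1], [-24, 32, x + 35]].

Expanding det(xI - A) along the first row:
det(xI - A) = + (x - 34)·det([[x + 4, 1], [32, x + 35]]) - (49)·det([[-1, 1], [-24, x + 35]]) + (49)·det([[-1, x + 4], [-24, 32]]).

Evaluating gives χ_A(x) = x^3 + 5x^2 + 7x + 3 = (x + 1)^2(x + 3).

χ_A(x) = (x + 1)^2(x + 3)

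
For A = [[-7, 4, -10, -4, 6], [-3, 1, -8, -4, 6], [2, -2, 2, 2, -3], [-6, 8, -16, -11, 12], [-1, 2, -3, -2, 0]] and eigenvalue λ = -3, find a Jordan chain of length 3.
We seek v_1 ∈ ker((A + 3I)^3) \ ker((A + 3I)^2), then set v_{i+1} = (A + 3I) v_i.

One such chain is v_1 = [[-1, 0, 1, 0, 1]]^T, v_2 = [[0, 1, 0, 2, 1]]^T, v_3 = [[2, 2, -1, 4, 1]]^T. Check: (A + 3I) v_3 = [[0, 0, 0, 0, 0]]^T = 0.

v_1 = [[-1, 0, 1, 0, 1]]^T, v_2 = [[0, 1, 0, 2, 1]]^T, v_3 = [[2, 2, -1, 4, 1]]^T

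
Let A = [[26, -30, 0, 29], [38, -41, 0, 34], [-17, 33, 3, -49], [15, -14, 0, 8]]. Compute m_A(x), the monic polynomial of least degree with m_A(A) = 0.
m_A(x) = (x - 3)^2(x + 5)^2

The characteristic polynomial factors as (x - 3)^2(x + 5)^2. The minimal polynomial is ∏(x - λ)^{k_λ} where k_λ is the size of the largest Jordan block at λ.

For λ = -5: rank(A + 5I) = 3, and the largest Jordan block has size 2 (the smallest k with rank((A + 5I)^k) = rank((A + 5I)^(k+1))).
For λ = 3: rank(A - 3I) = 3, and the largest Jordan block has size 2 (the smallest k with rank((A - 3I)^k) = rank((A - 3I)^(k+1))).

So m_A(x) = (x - 3)^2(x + 5)^2.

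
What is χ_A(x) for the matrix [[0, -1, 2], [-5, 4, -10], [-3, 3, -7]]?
χ_A(x) = (x + 1)^3

xI - A = [[x, 1, -2], [5, x - 4, 10], [3, -3, x + 7]].

Expanding det(xI - A) along the first row:
det(xI - A) = + (x)·det([[x - 4, 10], [-3, x + 7]]) - (1)·det([[5, 10], [3, x + 7]]) + (-2)·det([[5, x - 4], [3, -3]]).

Evaluating gives χ_A(x) = x^3 + 3x^2 + 3x + 1 = (x + 1)^3.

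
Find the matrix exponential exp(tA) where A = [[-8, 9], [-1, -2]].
A has Jordan form J = [[-5, 1], [0, -5]] with A = PJP^{-1}, so e^{tA} = P e^{tJ} P^{-1}.

For a Jordan block J_k(λ), e^{tJ_k(λ)} = e^{λt} · (I + tN + t^2 N^2/2! + ... + t^{k-1} N^{k-1}/(k-1)!) where N is the nilpotent superdiagonal part.

Assembling the blocks and conjugating back gives the entries of e^{tA} as shown above.

e^{tA} = [[(1 - 3*t)*e^{-5*t}, 9*t*e^{-5*t}], [-t*e^{-5*t}, (3*t + 1)*e^{-5*t}]]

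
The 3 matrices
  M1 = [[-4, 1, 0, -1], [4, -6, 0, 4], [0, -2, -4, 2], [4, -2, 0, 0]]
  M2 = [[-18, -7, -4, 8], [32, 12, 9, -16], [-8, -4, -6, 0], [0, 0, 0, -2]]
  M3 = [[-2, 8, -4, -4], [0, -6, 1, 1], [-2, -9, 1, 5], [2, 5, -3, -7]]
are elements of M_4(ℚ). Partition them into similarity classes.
2 classes: {M1}, {M2, M3}

Characteristic polynomials: χ_{M1} = (x + 2)(x + 4)^3, χ_{M2} = (x + 2)(x + 4)^3, χ_{M3} = (x + 2)(x + 4)^3.

{M1}: invariant factors x + 4, (x + 2)(x + 4)^2.

{M2, M3}: invariant factors (x + 2)(x + 4)^3.

Matrices are similar if and only if their invariant-factor lists agree; the partition into similarity classes is {M1}, {M2, M3}.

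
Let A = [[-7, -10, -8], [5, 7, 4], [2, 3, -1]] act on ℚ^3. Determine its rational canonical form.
The invariant factors of A (the non-unit diagonal entries of the Smith normal form of xI - A over ℚ[x]) are (x + 1)(x^2 + 5), each dividing the next. The characteristic polynomial is their product, (x + 1)(x^2 + 5).

The rational canonical form is the block-diagonal matrix of companion matrices C(f_i):
R = [[0, 0, -5], [1, 0, -5], [0, 1, -1]].

Note the characteristic polynomial does not split into linear factors over ℚ, so A has no Jordan form over ℚ; the rational canonical form exists over any field.

R = [[0, 0, -5], [1, 0, -5], [0, 1, -1]]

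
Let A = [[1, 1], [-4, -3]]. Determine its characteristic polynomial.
χ_A(x) = (x + 1)^2

xI - A = [[x - 1, -1], [4, x + 3]].

Expanding det(xI - A) along the first row:
det(xI - A) = + (x - 1)·det([[x + 3]]) - (-1)·det([[4]]).

Evaluating gives χ_A(x) = x^2 + 2x + 1 = (x + 1)^2.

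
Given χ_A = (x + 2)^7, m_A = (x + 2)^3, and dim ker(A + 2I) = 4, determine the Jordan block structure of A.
λ = -2: algebraic multiplicity 7 (exponent in χ_A), largest block size 3 (exponent in m_A), 4 blocks (geometric multiplicity). These force block sizes [3, 2, 1, 1].

Jordan blocks: (-2, 3), (-2, 2), (-2, 1), (-2, 1)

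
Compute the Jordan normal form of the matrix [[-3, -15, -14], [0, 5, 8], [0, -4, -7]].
The characteristic polynomial is det(xI - A) = (x - 1)(x + 3)^2, so the eigenvalues are -3 (algebraic multiplicity 2), 1 (algebraic multiplicity 1).

For λ = -3: rank(A + 3I) = 2, rank((A + 3I)^2) = 1. The eigenspace has dimension 3 - 2 = 1, so there is 1 Jordan block; the rank sequence gives block sizes [2].

For λ = 1: algebraic multiplicity 1 gives one 1×1 block.

Assembling the blocks gives the Jordan form J above.

J = [[-3, 1, 0], [0, -3, 0], [0, 0, 1]]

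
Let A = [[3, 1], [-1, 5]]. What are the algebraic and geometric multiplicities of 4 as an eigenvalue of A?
The characteristic polynomial is (x - 4)^2, so the factor x - 4 appears with exponent 2: the algebraic multiplicity is 2.

rank(A - 4I) = 1, so the eigenspace has dimension 2 - 1 = 1: the geometric multiplicity is 1.

Since 1 < 2, A is not diagonalizable.

algebraic multiplicity 2, geometric multiplicity 1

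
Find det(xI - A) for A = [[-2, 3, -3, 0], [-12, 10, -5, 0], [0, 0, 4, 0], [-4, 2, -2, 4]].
χ_A(x) = (x - 4)^4

xI - A = [[x + 2, -3, 3, 0], [12, x - 10, 5, 0], [0, 0, x - 4, 0], [4, -2, 2, x - 4]].

Expanding det(xI - A) along the first row:
det(xI - A) = + (x + 2)·det([[x - 10, 5, 0], [0, x - 4, 0], [-2, 2, x - 4]]) - (-3)·det([[12, 5, 0], [0, x - 4, 0], [4, 2, x - 4]]) + (3)·det([[12, x - 10, 0], [0, 0, 0], [4, -2, x - 4]]) - (0)·det([[12, x - 10, 5], [0, 0, x - 4], [4, -2, 2]]).

Evaluating gives χ_A(x) = x^4 - 16x^3 + 96x^2 - 256x + 256 = (x - 4)^4.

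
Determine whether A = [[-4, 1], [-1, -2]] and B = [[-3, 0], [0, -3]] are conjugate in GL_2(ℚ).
No.

Both have characteristic polynomial (x + 3)^2, but the minimal polynomial of A is (x + 3)^2 while the minimal polynomial of B is x + 3. The minimal polynomial is a similarity invariant, so A and B are not similar.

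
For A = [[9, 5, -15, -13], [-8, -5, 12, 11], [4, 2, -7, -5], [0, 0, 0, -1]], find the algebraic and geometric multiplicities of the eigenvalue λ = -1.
algebraic multiplicity 4, geometric multiplicity 2

The characteristic polynomial is (x + 1)^4, so the factor x + 1 appears with exponent 4: the algebraic multiplicity is 4.

rank(A + I) = 2, so the eigenspace has dimension 4 - 2 = 2: the geometric multiplicity is 2.

Since 2 < 4, A is not diagonalizable.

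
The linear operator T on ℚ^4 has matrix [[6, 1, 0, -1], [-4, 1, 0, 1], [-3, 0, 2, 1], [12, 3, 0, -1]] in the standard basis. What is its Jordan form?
J = [[2, 1, 0, 0], [0, 2, 0, 0], [0, 0, 2, 1], [0, 0, 0, 2]]

The characteristic polynomial is det(xI - A) = (x - 2)^4, so the eigenvalues are 2 (algebraic multiplicity 4).

For λ = 2: rank(A - 2I) = 2, rank((A - 2I)^2) = 0. The eigenspace has dimension 4 - 2 = 2, so there are 2 Jordan blocks; the rank sequence gives block sizes [2, 2].

Assembling the blocks gives the Jordan form J above.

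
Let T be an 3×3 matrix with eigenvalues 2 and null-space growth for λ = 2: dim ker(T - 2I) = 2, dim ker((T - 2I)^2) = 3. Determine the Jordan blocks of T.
λ = 2: successive nullity increments [2, 1] count blocks of size ≥ k; block sizes are [2, 1].

Jordan blocks: (2, 2), (2, 1)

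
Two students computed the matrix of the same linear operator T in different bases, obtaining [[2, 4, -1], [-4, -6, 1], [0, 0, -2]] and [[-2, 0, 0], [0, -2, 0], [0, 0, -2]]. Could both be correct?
No.

Both have characteristic polynomial (x + 2)^3, but the minimal polynomial of A is (x + 2)^2 while the minimal polynomial of B is x + 2. The minimal polynomial is a similarity invariant, so A and B are not similar.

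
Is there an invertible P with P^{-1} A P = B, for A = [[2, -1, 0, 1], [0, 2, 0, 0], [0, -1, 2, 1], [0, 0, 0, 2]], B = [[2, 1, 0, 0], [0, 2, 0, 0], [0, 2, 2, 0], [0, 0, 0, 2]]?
Two matrices over a field are similar if and only if they have the same invariant factors.

Both A and B have characteristic polynomial (x - 2)^4 and minimal polynomial (x - 2)^2. Computing further, both have invariant factors x - 2, x - 2, (x - 2)^2. Hence A and B are similar.

Yes.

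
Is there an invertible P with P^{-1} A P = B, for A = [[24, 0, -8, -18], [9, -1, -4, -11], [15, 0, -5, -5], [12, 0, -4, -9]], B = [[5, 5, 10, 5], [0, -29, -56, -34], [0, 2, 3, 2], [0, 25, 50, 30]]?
No.

Both have characteristic polynomial x(x - 5)^2(x + 1), but the minimal polynomial of A is x(x - 5)^2(x + 1) while the minimal polynomial of B is x(x - 5)(x + 1). The minimal polynomial is a similarity invariant, so A and B are not similar.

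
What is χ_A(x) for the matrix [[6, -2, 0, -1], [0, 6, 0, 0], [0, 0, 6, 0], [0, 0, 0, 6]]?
χ_A(x) = (x - 6)^4

xI - A = [[x - 6, 2, 0, 1], [0, x - 6, 0, 0], [0, 0, x - 6, 0], [0, 0, 0, x - 6]].

Expanding det(xI - A) along the first row:
det(xI - A) = + (x - 6)·det([[x - 6, 0, 0], [0, x - 6, 0], [0, 0, x - 6]]) - (2)·det([[0, 0, 0], [0, x - 6, 0], [0, 0, x - 6]]) + (0)·det([[0, x - 6, 0], [0, 0, 0], [0, 0, x - 6]]) - (1)·det([[0, x - 6, 0], [0, 0, x - 6], [0, 0, 0]]).

Evaluating gives χ_A(x) = x^4 - 24x^3 + 216x^2 - 864x + 1296 = (x - 6)^4.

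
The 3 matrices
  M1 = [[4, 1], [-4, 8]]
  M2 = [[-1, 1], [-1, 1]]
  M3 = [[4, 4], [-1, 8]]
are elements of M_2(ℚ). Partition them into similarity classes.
2 classes: {M1, M3}, {M2}

Characteristic polynomials: χ_{M1} = (x - 6)^2, χ_{M2} = x^2, χ_{M3} = (x - 6)^2.

{M1, M3}: invariant factors (x - 6)^2.

{M2}: invariant factors x^2.

Matrices are similar if and only if their invariant-factor lists agree; the partition into similarity classes is {M1, M3}, {M2}.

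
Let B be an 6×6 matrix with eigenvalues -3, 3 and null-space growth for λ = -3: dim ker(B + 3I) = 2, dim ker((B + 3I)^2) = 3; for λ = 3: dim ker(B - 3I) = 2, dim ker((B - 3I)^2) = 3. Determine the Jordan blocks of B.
Jordan blocks: (-3, 2), (-3, 1), (3, 2), (3, 1)

λ = -3: successive nullity increments [2, 1] count blocks of size ≥ k; block sizes are [2, 1].
λ = 3: successive nullity increments [2, 1] count blocks of size ≥ k; block sizes are [2, 1].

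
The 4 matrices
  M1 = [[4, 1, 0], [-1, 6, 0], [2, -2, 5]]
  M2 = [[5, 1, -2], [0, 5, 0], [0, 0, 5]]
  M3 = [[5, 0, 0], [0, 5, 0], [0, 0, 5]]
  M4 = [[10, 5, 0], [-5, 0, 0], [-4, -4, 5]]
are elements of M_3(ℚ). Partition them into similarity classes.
Characteristic polynomials: χ_{M1} = (x - 5)^3, χ_{M2} = (x - 5)^3, χ_{M3} = (x - 5)^3, χ_{M4} = (x - 5)^3.

{M1, M2, M4}: invariant factors x - 5, (x - 5)^2.

{M3}: invariant factors x - 5, x - 5, x - 5.

Matrices are similar if and only if their invariant-factor lists agree; the partition into similarity classes is {M1, M2, M4}, {M3}.

2 classes: {M1, M2, M4}, {M3}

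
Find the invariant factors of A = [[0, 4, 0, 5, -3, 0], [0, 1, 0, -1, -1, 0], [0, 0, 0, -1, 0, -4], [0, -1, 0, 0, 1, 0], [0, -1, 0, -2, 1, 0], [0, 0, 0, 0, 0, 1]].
The Jordan structure of A has elementary divisors x^2, x, (x - 1)^2, (x - 1). Arranging the block sizes at each eigenvalue in decreasing order and taking row products gives the invariant factors.

Invariant factors (smallest first, each dividing the next): x(x - 1), x^2(x - 1)^2.

Check: the last factor x^2(x - 1)^2 is the minimal polynomial, and the product x^3(x - 1)^3 is the characteristic polynomial.

x(x - 1), x^2(x - 1)^2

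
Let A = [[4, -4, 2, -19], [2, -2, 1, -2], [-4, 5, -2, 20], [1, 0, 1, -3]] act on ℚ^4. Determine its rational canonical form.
R = [[0, 0, 0, -15], [1, 0, 0, 1], [0, 1, 0, 2], [0, 0, 1, -3]]

The invariant factors of A (the non-unit diagonal entries of the Smith normal form of xI - A over ℚ[x]) are (x + 3)(x^3 - 2x + 5), each dividing the next. The characteristic polynomial is their product, (x + 3)(x^3 - 2x + 5).

The rational canonical form is the block-diagonal matrix of companion matrices C(f_i):
R = [[0, 0, 0, -15], [1, 0, 0, 1], [0, 1, 0, 2], [0, 0, 1, -3]].

Note the characteristic polynomial does not split into linear factors over ℚ, so A has no Jordan form over ℚ; the rational canonical form exists over any field.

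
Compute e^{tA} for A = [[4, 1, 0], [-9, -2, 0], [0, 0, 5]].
A has Jordan form J = [[1, 1, 0], [0, 1, 0], [0, 0, 5]] with A = PJP^{-1}, so e^{tA} = P e^{tJ} P^{-1}.

For a Jordan block J_k(λ), e^{tJ_k(λ)} = e^{λt} · (I + tN + t^2 N^2/2! + ... + t^{k-1} N^{k-1}/(k-1)!) where N is the nilpotent superdiagonal part.

Assembling the blocks and conjugating back gives the entries of e^{tA} as shown above.

e^{tA} = [[(3*t + 1)*e^{t}, t*e^{t}, 0], [-9*t*e^{t}, (1 - 3*t)*e^{t}, 0], [0, 0, e^{5*t}]]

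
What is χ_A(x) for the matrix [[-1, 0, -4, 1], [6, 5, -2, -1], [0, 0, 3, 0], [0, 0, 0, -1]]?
χ_A(x) = (x - 5)(x - 3)(x + 1)^2

xI - A = [[x + 1, 0, 4, -1], [-6, x - 5, 2, 1], [0, 0, x - 3, 0], [0, 0, 0, x + 1]].

Expanding det(xI - A) along the first row:
det(xI - A) = + (x + 1)·det([[x - 5, 2, 1], [0, x - 3, 0], [0, 0, x + 1]]) - (0)·det([[-6, 2, 1], [0, x - 3, 0], [0, 0, x + 1]]) + (4)·det([[-6, x - 5, 1], [0, 0, 0], [0, 0, x + 1]]) - (-1)·det([[-6, x - 5, 2], [0, 0, x - 3], [0, 0, 0]]).

Evaluating gives χ_A(x) = x^4 - 6x^3 + 22x + 15 = (x - 5)(x - 3)(x + 1)^2.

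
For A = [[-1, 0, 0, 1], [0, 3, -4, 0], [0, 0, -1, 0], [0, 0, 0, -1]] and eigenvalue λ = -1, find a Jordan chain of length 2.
v_1 = [[0, 0, 0, 1]]^T, v_2 = [[1, 0, 0, 0]]^T

We seek v_1 ∈ ker((A + I)^2) \ ker(A + I), then set v_{i+1} = (A + I) v_i.

One such chain is v_1 = [[0, 0, 0, 1]]^T, v_2 = [[1, 0, 0, 0]]^T. Check: (A + I) v_2 = [[0, 0, 0, 0]]^T = 0.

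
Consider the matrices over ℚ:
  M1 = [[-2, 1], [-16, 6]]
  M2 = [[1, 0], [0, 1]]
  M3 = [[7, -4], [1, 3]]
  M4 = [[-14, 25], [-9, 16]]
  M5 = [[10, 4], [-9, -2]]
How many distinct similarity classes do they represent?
Characteristic polynomials: χ_{M1} = (x - 2)^2, χ_{M2} = (x - 1)^2, χ_{M3} = (x - 5)^2, χ_{M4} = (x - 1)^2, χ_{M5} = (x - 4)^2.

{M1}: invariant factors (x - 2)^2.

{M2}: invariant factors x - 1, x - 1.

{M3}: invariant factors (x - 5)^2.

{M4}: invariant factors (x - 1)^2.

{M5}: invariant factors (x - 4)^2.

Matrices are similar if and only if their invariant-factor lists agree; the partition into similarity classes is {M1}, {M2}, {M3}, {M4}, {M5}.

5 classes: {M1}, {M2}, {M3}, {M4}, {M5}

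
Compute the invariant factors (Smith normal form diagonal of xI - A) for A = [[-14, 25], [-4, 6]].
(x + 4)^2

The Jordan structure of A has elementary divisors (x + 4)^2. Arranging the block sizes at each eigenvalue in decreasing order and taking row products gives the invariant factors.

Invariant factors (smallest first, each dividing the next): (x + 4)^2.

Check: the last factor (x + 4)^2 is the minimal polynomial, and the product (x + 4)^2 is the characteristic polynomial.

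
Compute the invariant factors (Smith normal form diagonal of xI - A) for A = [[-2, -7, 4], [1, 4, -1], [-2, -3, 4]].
(x - 2)^3

The Jordan structure of A has elementary divisors (x - 2)^3. Arranging the block sizes at each eigenvalue in decreasing order and taking row products gives the invariant factors.

Invariant factors (smallest first, each dividing the next): (x - 2)^3.

Check: the last factor (x - 2)^3 is the minimal polynomial, and the product (x - 2)^3 is the characteristic polynomial.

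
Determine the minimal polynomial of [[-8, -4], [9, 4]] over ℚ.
m_A(x) = (x + 2)^2

The characteristic polynomial factors as (x + 2)^2. The minimal polynomial is ∏(x - λ)^{k_λ} where k_λ is the size of the largest Jordan block at λ.

For λ = -2: rank(A + 2I) = 1, and the largest Jordan block has size 2 (the smallest k with rank((A + 2I)^k) = rank((A + 2I)^(k+1))).

So m_A(x) = (x + 2)^2.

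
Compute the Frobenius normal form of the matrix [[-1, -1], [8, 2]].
The invariant factors of A (the non-unit diagonal entries of the Smith normal form of xI - A over ℚ[x]) are x^2 - x + 6, each dividing the next. The characteristic polynomial is their product, x^2 - x + 6.

The rational canonical form is the block-diagonal matrix of companion matrices C(f_i):
R = [[0, -6], [1, 1]].

Note the characteristic polynomial does not split into linear factors over ℚ, so A has no Jordan form over ℚ; the rational canonical form exists over any field.

R = [[0, -6], [1, 1]]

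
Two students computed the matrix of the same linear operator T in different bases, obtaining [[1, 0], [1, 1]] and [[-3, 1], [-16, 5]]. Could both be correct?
Two matrices over a field are similar if and only if they have the same invariant factors.

Both A and B have characteristic polynomial (x - 1)^2 and minimal polynomial (x - 1)^2. Computing further, both have invariant factors (x - 1)^2. Hence A and B are similar.

Yes.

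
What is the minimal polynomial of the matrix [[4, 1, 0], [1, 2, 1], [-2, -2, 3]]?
m_A(x) = (x - 3)^3

The characteristic polynomial factors as (x - 3)^3. The minimal polynomial is ∏(x - λ)^{k_λ} where k_λ is the size of the largest Jordan block at λ.

For λ = 3: rank(A - 3I) = 2, and the largest Jordan block has size 3 (the smallest k with rank((A - 3I)^k) = rank((A - 3I)^(k+1))).

So m_A(x) = (x - 3)^3.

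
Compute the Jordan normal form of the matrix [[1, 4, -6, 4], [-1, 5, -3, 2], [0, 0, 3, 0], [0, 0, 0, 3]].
J = [[3, 1, 0, 0], [0, 3, 0, 0], [0, 0, 3, 0], [0, 0, 0, 3]]

The characteristic polynomial is det(xI - A) = (x - 3)^4, so the eigenvalues are 3 (algebraic multiplicity 4).

For λ = 3: rank(A - 3I) = 1, rank((A - 3I)^2) = 0. The eigenspace has dimension 4 - 1 = 3, so there are 3 Jordan blocks; the rank sequence gives block sizes [2, 1, 1].

Assembling the blocks gives the Jordan form J above.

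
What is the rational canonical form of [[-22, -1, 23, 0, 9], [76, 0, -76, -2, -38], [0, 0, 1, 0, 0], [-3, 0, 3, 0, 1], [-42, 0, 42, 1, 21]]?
R = [[1, 0, 0, 0, 0], [0, 0, 0, 0, 4], [0, 1, 0, 0, -11], [0, 0, 1, 0, 9], [0, 0, 0, 1, -1]]

The invariant factors of A (the non-unit diagonal entries of the Smith normal form of xI - A over ℚ[x]) are x - 1, (x - 1)^3(x + 4), each dividing the next. The characteristic polynomial is their product, (x - 1)^4(x + 4).

The rational canonical form is the block-diagonal matrix of companion matrices C(f_i):
R = [[1, 0, 0, 0, 0], [0, 0, 0, 0, 4], [0, 1, 0, 0, -11], [0, 0, 1, 0, 9], [0, 0, 0, 1, -1]].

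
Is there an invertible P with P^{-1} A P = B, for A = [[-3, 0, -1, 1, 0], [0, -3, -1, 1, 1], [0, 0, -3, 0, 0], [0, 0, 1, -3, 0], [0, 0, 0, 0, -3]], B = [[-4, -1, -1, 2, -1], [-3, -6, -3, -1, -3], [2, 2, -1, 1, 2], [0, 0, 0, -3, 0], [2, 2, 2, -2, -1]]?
No.

Both have characteristic polynomial (x + 3)^5, but the minimal polynomial of A is (x + 3)^3 while the minimal polynomial of B is (x + 3)^2. The minimal polynomial is a similarity invariant, so A and B are not similar.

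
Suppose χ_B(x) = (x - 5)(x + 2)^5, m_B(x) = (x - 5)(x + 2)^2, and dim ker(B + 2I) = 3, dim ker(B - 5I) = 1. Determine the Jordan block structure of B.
Jordan blocks: (-2, 2), (-2, 2), (-2, 1), (5, 1)

λ = -2: algebraic multiplicity 5 (exponent in χ_B), largest block size 2 (exponent in m_B), 3 blocks (geometric multiplicity). These force block sizes [2, 2, 1].
λ = 5: algebraic multiplicity 1 (exponent in χ_B), largest block size 1 (exponent in m_B), 1 block (geometric multiplicity). This forces block sizes [1].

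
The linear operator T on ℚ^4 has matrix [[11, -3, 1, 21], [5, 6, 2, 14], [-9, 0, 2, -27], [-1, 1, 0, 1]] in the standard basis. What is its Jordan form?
J = [[5, 1, 0, 0], [0, 5, 1, 0], [0, 0, 5, 0], [0, 0, 0, 5]]

The characteristic polynomial is det(xI - A) = (x - 5)^4, so the eigenvalues are 5 (algebraic multiplicity 4).

For λ = 5: rank(A - 5I) = 2, rank((A - 5I)^2) = 1, rank((A - 5I)^3) = 0. The eigenspace has dimension 4 - 2 = 2, so there are 2 Jordan blocks; the rank sequence gives block sizes [3, 1].

Assembling the blocks gives the Jordan form J above.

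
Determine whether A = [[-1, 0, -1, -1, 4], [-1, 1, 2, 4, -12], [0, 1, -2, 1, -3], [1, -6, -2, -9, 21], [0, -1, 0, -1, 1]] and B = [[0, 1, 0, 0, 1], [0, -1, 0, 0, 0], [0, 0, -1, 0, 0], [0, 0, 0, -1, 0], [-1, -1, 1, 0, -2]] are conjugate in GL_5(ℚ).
trace(A) = -10 but trace(B) = -5. The trace is a similarity invariant, so A and B are not similar.

No.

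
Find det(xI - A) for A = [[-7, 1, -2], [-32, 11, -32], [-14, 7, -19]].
χ_A(x) = (x + 5)^3

xI - A = [[x + 7, -1, 2], [32, x - 11, 32], [14, -7, x + 19]].

Expanding det(xI - A) along the first row:
det(xI - A) = + (x + 7)·det([[x - 11, 32], [-7, x + 19]]) - (-1)·det([[32, 32], [14, x + 19]]) + (2)·det([[32, x - 11], [14, -7]]).

Evaluating gives χ_A(x) = x^3 + 15x^2 + 75x + 125 = (x + 5)^3.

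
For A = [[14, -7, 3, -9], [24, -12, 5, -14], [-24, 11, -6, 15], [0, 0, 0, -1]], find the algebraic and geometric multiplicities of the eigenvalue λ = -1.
algebraic multiplicity 3, geometric multiplicity 1

The characteristic polynomial is (x + 1)^3(x + 2), so the factor x + 1 appears with exponent 3: the algebraic multiplicity is 3.

rank(A + I) = 3, so the eigenspace has dimension 4 - 3 = 1: the geometric multiplicity is 1.

Since 1 < 3, A is not diagonalizable.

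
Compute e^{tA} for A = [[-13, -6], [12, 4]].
e^{tA} = [[(9 - 8*e^{t})*e^{-5*t}, 6*(1 - e^{t})*e^{-5*t}], [(12*e^{t} - 12)*e^{-5*t}, (9*e^{t} - 8)*e^{-5*t}]]

A has Jordan form J = [[-5, 0], [0, -4]] with A = PJP^{-1}, so e^{tA} = P e^{tJ} P^{-1}.

For a Jordan block J_k(λ), e^{tJ_k(λ)} = e^{λt} · (I + tN + t^2 N^2/2! + ... + t^{k-1} N^{k-1}/(k-1)!) where N is the nilpotent superdiagonal part.

Assembling the blocks and conjugating back gives the entries of e^{tA} as shown above.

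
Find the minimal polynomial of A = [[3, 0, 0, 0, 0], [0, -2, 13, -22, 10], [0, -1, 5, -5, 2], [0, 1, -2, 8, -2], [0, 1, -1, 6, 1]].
The characteristic polynomial factors as (x - 3)^5. The minimal polynomial is ∏(x - λ)^{k_λ} where k_λ is the size of the largest Jordan block at λ.

For λ = 3: rank(A - 3I) = 2, and the largest Jordan block has size 3 (the smallest k with rank((A - 3I)^k) = rank((A - 3I)^(k+1))).

So m_A(x) = (x - 3)^3.

m_A(x) = (x - 3)^3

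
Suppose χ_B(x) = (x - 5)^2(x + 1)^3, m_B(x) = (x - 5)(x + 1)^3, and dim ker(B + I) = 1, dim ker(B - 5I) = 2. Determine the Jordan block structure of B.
λ = -1: algebraic multiplicity 3 (exponent in χ_B), largest block size 3 (exponent in m_B), 1 block (geometric multiplicity). This forces block sizes [3].
λ = 5: algebraic multiplicity 2 (exponent in χ_B), largest block size 1 (exponent in m_B), 2 blocks (geometric multiplicity). These force block sizes [1, 1].

Jordan blocks: (-1, 3), (5, 1), (5, 1)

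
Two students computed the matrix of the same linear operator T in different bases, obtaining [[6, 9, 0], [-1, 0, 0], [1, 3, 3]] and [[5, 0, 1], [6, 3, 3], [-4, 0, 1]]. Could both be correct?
Two matrices over a field are similar if and only if they have the same invariant factors.

Both A and B have characteristic polynomial (x - 3)^3 and minimal polynomial (x - 3)^2. Computing further, both have invariant factors x - 3, (x - 3)^2. Hence A and B are similar.

Yes.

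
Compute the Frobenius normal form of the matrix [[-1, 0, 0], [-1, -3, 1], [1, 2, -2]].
The invariant factors of A (the non-unit diagonal entries of the Smith normal form of xI - A over ℚ[x]) are x + 1, (x + 1)(x + 4), each dividing the next. The characteristic polynomial is their product, (x + 1)^2(x + 4).

The rational canonical form is the block-diagonal matrix of companion matrices C(f_i):
R = [[-1, 0, 0], [0, 0, -4], [0, 1, -5]].

R = [[-1, 0, 0], [0, 0, -4], [0, 1, -5]]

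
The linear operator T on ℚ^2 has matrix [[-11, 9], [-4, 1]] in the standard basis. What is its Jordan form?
The characteristic polynomial is det(xI - A) = (x + 5)^2, so the eigenvalues are -5 (algebraic multiplicity 2).

For λ = -5: rank(A + 5I) = 1, rank((A + 5I)^2) = 0. The eigenspace has dimension 2 - 1 = 1, so there is 1 Jordan block; the rank sequence gives block sizes [2].

Assembling the blocks gives the Jordan form J above.

J = [[-5, 1], [0, -5]]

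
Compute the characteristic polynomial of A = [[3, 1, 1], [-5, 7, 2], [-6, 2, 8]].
χ_A(x) = (x - 6)^3

xI - A = [[x - 3, -1, -1], [5, x - 7, -2], [6, -2, x - 8]].

Expanding det(xI - A) along the first row:
det(xI - A) = + (x - 3)·det([[x - 7, -2], [-2, x - 8]]) - (-1)·det([[5, -2], [6, x - 8]]) + (-1)·det([[5, x - 7], [6, -2]]).

Evaluating gives χ_A(x) = x^3 - 18x^2 + 108x - 216 = (x - 6)^3.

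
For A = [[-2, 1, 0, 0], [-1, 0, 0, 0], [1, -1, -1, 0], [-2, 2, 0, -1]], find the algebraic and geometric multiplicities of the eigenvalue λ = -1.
The characteristic polynomial is (x + 1)^4, so the factor x + 1 appears with exponent 4: the algebraic multiplicity is 4.

rank(A + I) = 1, so the eigenspace has dimension 4 - 1 = 3: the geometric multiplicity is 3.

Since 3 < 4, A is not diagonalizable.

algebraic multiplicity 4, geometric multiplicity 3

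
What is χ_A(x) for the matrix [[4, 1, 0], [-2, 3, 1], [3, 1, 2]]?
χ_A(x) = (x - 3)^3

xI - A = [[x - 4, -1, 0], [2, x - 3, -1], [-3, -1, x - 2]].

Expanding det(xI - A) along the first row:
det(xI - A) = + (x - 4)·det([[x - 3, -1], [-1, x - 2]]) - (-1)·det([[2, -1], [-3, x - 2]]) + (0)·det([[2, x - 3], [-3, -1]]).

Evaluating gives χ_A(x) = x^3 - 9x^2 + 27x - 27 = (x - 3)^3.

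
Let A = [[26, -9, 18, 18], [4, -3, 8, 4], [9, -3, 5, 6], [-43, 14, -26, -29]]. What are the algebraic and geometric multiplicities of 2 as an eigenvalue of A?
The characteristic polynomial is (x - 2)(x + 1)^3, so the factor x - 2 appears with exponent 1: the algebraic multiplicity is 1.

rank(A - 2I) = 3, so the eigenspace has dimension 4 - 3 = 1: the geometric multiplicity is 1.

algebraic multiplicity 1, geometric multiplicity 1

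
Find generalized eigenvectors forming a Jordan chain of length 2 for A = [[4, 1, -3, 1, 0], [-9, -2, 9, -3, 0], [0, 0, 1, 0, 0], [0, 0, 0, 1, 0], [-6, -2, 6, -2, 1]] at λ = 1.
We seek v_1 ∈ ker((A - I)^2) \ ker(A - I), then set v_{i+1} = (A - I) v_i.

One such chain is v_1 = [[0, 1, 0, 0, 0]]^T, v_2 = [[1, -3, 0, 0, -2]]^T. Check: (A - I) v_2 = [[0, 0, 0, 0, 0]]^T = 0.

v_1 = [[0, 1, 0, 0, 0]]^T, v_2 = [[1, -3, 0, 0, -2]]^T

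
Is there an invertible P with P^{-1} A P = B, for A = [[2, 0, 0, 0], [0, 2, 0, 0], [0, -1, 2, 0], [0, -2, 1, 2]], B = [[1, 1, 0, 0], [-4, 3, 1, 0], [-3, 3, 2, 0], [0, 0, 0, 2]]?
Yes.

Two matrices over a field are similar if and only if they have the same invariant factors.

Both A and B have characteristic polynomial (x - 2)^4 and minimal polynomial (x - 2)^3. Computing further, both have invariant factors x - 2, (x - 2)^3. Hence A and B are similar.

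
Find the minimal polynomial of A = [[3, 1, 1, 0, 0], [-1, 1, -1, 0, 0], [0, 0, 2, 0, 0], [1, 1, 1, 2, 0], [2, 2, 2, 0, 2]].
m_A(x) = (x - 2)^2

The characteristic polynomial factors as (x - 2)^5. The minimal polynomial is ∏(x - λ)^{k_λ} where k_λ is the size of the largest Jordan block at λ.

For λ = 2: rank(A - 2I) = 1, and the largest Jordan block has size 2 (the smallest k with rank((A - 2I)^k) = rank((A - 2I)^(k+1))).

So m_A(x) = (x - 2)^2.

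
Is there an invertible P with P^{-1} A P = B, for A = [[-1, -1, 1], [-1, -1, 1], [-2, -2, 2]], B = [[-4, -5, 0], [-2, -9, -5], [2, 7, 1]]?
No.

trace(A) = 0 but trace(B) = -12. The trace is a similarity invariant, so A and B are not similar.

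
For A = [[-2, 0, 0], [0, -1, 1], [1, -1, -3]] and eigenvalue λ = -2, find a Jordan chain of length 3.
We seek v_1 ∈ ker((A + 2I)^3) \ ker((A + 2I)^2), then set v_{i+1} = (A + 2I) v_i.

One such chain is v_1 = [[1, -1, 3]]^T, v_2 = [[0, 2, -1]]^T, v_3 = [[0, 1, -1]]^T. Check: (A + 2I) v_3 = [[0, 0, 0]]^T = 0.

v_1 = [[1, -1, 3]]^T, v_2 = [[0, 2, -1]]^T, v_3 = [[0, 1, -1]]^T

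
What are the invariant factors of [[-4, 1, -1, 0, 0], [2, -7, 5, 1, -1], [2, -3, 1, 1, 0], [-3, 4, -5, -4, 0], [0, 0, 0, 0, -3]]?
The Jordan structure of A has elementary divisors (x + 4)^2, (x + 3)^2, (x + 3). Arranging the block sizes at each eigenvalue in decreasing order and taking row products gives the invariant factors.

Invariant factors (smallest first, each dividing the next): x + 3, (x + 3)^2(x + 4)^2.

Check: the last factor (x + 3)^2(x + 4)^2 is the minimal polynomial, and the product (x + 3)^3(x + 4)^2 is the characteristic polynomial.

x + 3, (x + 3)^2(x + 4)^2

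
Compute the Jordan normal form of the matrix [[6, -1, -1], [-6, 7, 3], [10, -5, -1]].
The characteristic polynomial is det(xI - A) = (x - 4)^3, so the eigenvalues are 4 (algebraic multiplicity 3).

For λ = 4: rank(A - 4I) = 1, rank((A - 4I)^2) = 0. The eigenspace has dimension 3 - 1 = 2, so there are 2 Jordan blocks; the rank sequence gives block sizes [2, 1].

Assembling the blocks gives the Jordan form J above.

J = [[4, 1, 0], [0, 4, 0], [0, 0, 4]]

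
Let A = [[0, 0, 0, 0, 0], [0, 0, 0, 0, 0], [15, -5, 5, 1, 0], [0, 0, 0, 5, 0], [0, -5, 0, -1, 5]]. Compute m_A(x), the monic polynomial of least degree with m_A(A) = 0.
m_A(x) = x(x - 5)^2

The characteristic polynomial factors as x^2(x - 5)^3. The minimal polynomial is ∏(x - λ)^{k_λ} where k_λ is the size of the largest Jordan block at λ.

For λ = 0: rank(A) = 3, and the largest Jordan block has size 1 (the smallest k with rank(A^k) = rank(A^(k+1))).
For λ = 5: rank(A - 5I) = 3, and the largest Jordan block has size 2 (the smallest k with rank((A - 5I)^k) = rank((A - 5I)^(k+1))).

So m_A(x) = x(x - 5)^2.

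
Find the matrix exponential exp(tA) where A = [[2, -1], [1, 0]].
e^{tA} = [[(t + 1)*e^{t}, -t*e^{t}], [t*e^{t}, (1 - t)*e^{t}]]

A has Jordan form J = [[1, 1], [0, 1]] with A = PJP^{-1}, so e^{tA} = P e^{tJ} P^{-1}.

For a Jordan block J_k(λ), e^{tJ_k(λ)} = e^{λt} · (I + tN + t^2 N^2/2! + ... + t^{k-1} N^{k-1}/(k-1)!) where N is the nilpotent superdiagonal part.

Assembling the blocks and conjugating back gives the entries of e^{tA} as shown above.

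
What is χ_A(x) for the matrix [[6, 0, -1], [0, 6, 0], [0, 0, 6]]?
xI - A = [[x - 6, 0, 1], [0, x - 6, 0], [0, 0, x - 6]].

Expanding det(xI - A) along the first row:
det(xI - A) = + (x - 6)·det([[x - 6, 0], [0, x - 6]]) - (0)·det([[0, 0], [0, x - 6]]) + (1)·det([[0, x - 6], [0, 0]]).

Evaluating gives χ_A(x) = x^3 - 18x^2 + 108x - 216 = (x - 6)^3.

χ_A(x) = (x - 6)^3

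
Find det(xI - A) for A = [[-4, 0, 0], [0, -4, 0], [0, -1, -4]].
xI - A = [[x + 4, 0, 0], [0, x + 4, 0], [0, 1, x + 4]].

Expanding det(xI - A) along the first row:
det(xI - A) = + (x + 4)·det([[x + 4, 0], [1, x + 4]]) - (0)·det([[0, 0], [0, x + 4]]) + (0)·det([[0, x + 4], [0, 1]]).

Evaluating gives χ_A(x) = x^3 + 12x^2 + 48x + 64 = (x + 4)^3.

χ_A(x) = (x + 4)^3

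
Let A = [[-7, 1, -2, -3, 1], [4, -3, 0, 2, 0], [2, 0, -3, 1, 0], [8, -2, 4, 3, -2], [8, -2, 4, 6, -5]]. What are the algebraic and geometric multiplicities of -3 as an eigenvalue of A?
algebraic multiplicity 5, geometric multiplicity 3

The characteristic polynomial is (x + 3)^5, so the factor x + 3 appears with exponent 5: the algebraic multiplicity is 5.

rank(A + 3I) = 2, so the eigenspace has dimension 5 - 2 = 3: the geometric multiplicity is 3.

Since 3 < 5, A is not diagonalizable.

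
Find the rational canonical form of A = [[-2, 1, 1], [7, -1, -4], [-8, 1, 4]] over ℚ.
The invariant factors of A (the non-unit diagonal entries of the Smith normal form of xI - A over ℚ[x]) are (x - 3)(x + 1)^2, each dividing the next. The characteristic polynomial is their product, (x - 3)(x + 1)^2.

The rational canonical form is the block-diagonal matrix of companion matrices C(f_i):
R = [[0, 0, 3], [1, 0, 5], [0, 1, 1]].

R = [[0, 0, 3], [1, 0, 5], [0, 1, 1]]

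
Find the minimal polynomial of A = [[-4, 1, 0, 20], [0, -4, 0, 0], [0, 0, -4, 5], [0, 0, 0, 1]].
m_A(x) = (x - 1)(x + 4)^2

The characteristic polynomial factors as (x - 1)(x + 4)^3. The minimal polynomial is ∏(x - λ)^{k_λ} where k_λ is the size of the largest Jordan block at λ.

For λ = -4: rank(A + 4I) = 2, and the largest Jordan block has size 2 (the smallest k with rank((A + 4I)^k) = rank((A + 4I)^(k+1))).
For λ = 1: rank(A - I) = 3, and the largest Jordan block has size 1 (the smallest k with rank((A - I)^k) = rank((A - I)^(k+1))).

So m_A(x) = (x - 1)(x + 4)^2.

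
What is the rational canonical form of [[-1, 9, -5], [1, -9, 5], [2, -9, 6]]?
R = [[0, 0, 0], [1, 0, 5], [0, 1, -4]]

The invariant factors of A (the non-unit diagonal entries of the Smith normal form of xI - A over ℚ[x]) are x(x - 1)(x + 5), each dividing the next. The characteristic polynomial is their product, x(x - 1)(x + 5).

The rational canonical form is the block-diagonal matrix of companion matrices C(f_i):
R = [[0, 0, 0], [1, 0, 5], [0, 1, -4]].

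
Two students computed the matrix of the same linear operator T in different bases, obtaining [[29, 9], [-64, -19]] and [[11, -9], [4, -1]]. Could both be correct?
Yes.

Two matrices over a field are similar if and only if they have the same invariant factors.

Both A and B have characteristic polynomial (x - 5)^2 and minimal polynomial (x - 5)^2. Computing further, both have invariant factors (x - 5)^2. Hence A and B are similar.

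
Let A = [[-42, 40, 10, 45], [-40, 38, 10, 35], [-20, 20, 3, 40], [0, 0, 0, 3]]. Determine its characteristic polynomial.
χ_A(x) = (x - 3)^2(x + 2)^2

xI - A = [[x + 42, -40, -10, -45], [40, x - 38, -10, -35], [20, -20, x - 3, -40], [0, 0, 0, x - 3]].

Expanding det(xI - A) along the first row:
det(xI - A) = + (x + 42)·det([[x - 38, -10, -35], [-20, x - 3, -40], [0, 0, x - 3]]) - (-40)·det([[40, -10, -35], [20, x - 3, -40], [0, 0, x - 3]]) + (-10)·det([[40, x - 38, -35], [20, -20, -40], [0, 0, x - 3]]) - (-45)·det([[40, x - 38, -10], [20, -20, x - 3], [0, 0, 0]]).

Evaluating gives χ_A(x) = x^4 - 2x^3 - 11x^2 + 12x + 36 = (x - 3)^2(x + 2)^2.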